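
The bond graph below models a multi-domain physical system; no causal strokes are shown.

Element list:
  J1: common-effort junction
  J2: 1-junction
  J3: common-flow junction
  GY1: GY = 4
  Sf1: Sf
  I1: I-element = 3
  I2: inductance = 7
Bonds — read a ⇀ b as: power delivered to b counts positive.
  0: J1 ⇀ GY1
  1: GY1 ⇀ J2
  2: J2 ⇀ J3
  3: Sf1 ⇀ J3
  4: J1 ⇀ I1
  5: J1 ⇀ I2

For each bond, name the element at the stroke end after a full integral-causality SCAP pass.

b3 stroke→Sf1  (Sf1 fixes flow; stroke at Sf1)
b2 stroke→J3  (1-jn J3 has f-setter on 3)
b1 stroke→J2  (J2: bond 2 brought flow, rest push out)
b0 stroke→J1  (GY GY1: same side as bond 1)
b4 stroke→I1  (0-jn J1 has e-setter on 0)
b5 stroke→I2  (0-jn J1 has e-setter on 0)

#0 stroke at J1
#1 stroke at J2
#2 stroke at J3
#3 stroke at Sf1
#4 stroke at I1
#5 stroke at I2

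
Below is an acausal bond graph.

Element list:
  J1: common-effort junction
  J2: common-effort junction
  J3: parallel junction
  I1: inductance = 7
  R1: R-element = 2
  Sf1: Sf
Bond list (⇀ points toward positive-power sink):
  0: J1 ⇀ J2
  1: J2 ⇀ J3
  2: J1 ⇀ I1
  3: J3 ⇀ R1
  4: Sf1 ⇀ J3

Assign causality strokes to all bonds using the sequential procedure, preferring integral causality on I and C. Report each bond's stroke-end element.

#4 |Sf1  (Sf1 (Sf) sets flow on bond)
#2 |I1  (I1 integral (f out))
#0 |J1  (only one effort-in slot at J1)
#1 |J2  (J2: last free bond brings effort in)
#3 |J3  (only one effort-in slot at J3)

b0 |J1
b1 |J2
b2 |I1
b3 |J3
b4 |Sf1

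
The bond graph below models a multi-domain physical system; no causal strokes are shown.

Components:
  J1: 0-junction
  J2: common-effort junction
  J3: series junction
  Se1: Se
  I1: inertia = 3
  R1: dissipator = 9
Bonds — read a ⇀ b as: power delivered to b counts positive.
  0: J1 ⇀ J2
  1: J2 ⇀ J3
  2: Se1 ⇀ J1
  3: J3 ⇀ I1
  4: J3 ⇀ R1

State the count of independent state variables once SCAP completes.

bond 2 |J1  (Se1 (Se) sets effort on bond)
bond 0 |J2  (J1 effort already set via bond 2)
bond 1 |J3  (common-e at J2 fixed by 0)
bond 3 |I1  (prefer integral on I1)
bond 4 |J3  (common-f at J3 fixed by 3)

1  (I1 all integral)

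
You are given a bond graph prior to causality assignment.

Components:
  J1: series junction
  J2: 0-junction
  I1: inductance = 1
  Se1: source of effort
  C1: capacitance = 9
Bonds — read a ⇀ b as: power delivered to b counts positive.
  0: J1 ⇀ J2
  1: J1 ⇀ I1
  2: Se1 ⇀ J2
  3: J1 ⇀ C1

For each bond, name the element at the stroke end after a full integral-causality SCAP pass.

bond 0 stroke at J1
bond 1 stroke at I1
bond 2 stroke at J2
bond 3 stroke at J1

β2 |J2  (source Se1 imposes e)
β0 |J1  (J2: bond 2 brought effort, rest push out)
β1 |I1  (I1 integral (f out))
β3 |J1  (J1: bond 1 brought flow, rest push out)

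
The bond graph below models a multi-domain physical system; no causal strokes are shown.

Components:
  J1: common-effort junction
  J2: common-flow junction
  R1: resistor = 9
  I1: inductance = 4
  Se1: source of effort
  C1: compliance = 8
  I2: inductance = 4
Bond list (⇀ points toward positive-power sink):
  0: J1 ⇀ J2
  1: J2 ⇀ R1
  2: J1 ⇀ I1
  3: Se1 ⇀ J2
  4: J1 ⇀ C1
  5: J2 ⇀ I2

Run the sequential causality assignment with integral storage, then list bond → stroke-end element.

#3 |J2  (Se1 fixes effort; stroke away)
#2 |I1  (prefer integral on I1)
#4 |J1  (C1: C, integral causality)
#0 |J2  (common-e at J1 fixed by 4)
#5 |I2  (I2 outputs flow p/I2)
#1 |J2  (J2 flow already set via bond 5)

bond 0 stroke at J2
bond 1 stroke at J2
bond 2 stroke at I1
bond 3 stroke at J2
bond 4 stroke at J1
bond 5 stroke at I2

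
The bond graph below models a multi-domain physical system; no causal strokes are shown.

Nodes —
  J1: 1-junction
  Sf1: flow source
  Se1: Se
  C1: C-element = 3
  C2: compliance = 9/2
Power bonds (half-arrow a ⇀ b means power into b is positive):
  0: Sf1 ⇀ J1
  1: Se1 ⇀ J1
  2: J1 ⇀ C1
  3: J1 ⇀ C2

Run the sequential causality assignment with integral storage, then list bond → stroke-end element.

b0 stroke at Sf1
b1 stroke at J1
b2 stroke at J1
b3 stroke at J1

β0 →Sf1  (Sf1 fixes flow; stroke at Sf1)
β1 →J1  (source Se1 imposes e)
β2 →J1  (1-jn J1 has f-setter on 0)
β3 →J1  (1-jn J1 has f-setter on 0)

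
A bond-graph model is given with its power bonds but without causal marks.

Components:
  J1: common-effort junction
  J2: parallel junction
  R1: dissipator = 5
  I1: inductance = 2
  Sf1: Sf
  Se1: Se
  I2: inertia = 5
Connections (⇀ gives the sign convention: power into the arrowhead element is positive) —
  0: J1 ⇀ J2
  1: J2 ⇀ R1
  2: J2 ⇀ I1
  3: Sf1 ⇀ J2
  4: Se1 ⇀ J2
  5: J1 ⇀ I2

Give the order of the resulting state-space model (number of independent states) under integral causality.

2  (I1, I2 all integral)

bond 3 |Sf1  (Sf1 fixes flow; stroke at Sf1)
bond 4 |J2  (source Se1 imposes e)
bond 0 |J1  (0-jn J2 has e-setter on 4)
bond 1 |R1  (common-e at J2 fixed by 4)
bond 2 |I1  (common-e at J2 fixed by 4)
bond 5 |I2  (J1 effort already set via bond 0)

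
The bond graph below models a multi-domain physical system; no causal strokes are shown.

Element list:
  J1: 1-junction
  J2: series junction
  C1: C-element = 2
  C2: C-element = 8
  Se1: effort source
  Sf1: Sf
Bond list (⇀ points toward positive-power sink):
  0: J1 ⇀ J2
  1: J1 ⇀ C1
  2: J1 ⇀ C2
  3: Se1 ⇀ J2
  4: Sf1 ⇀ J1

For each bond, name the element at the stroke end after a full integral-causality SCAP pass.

bond 3 |J2  (Se1 (Se) sets effort on bond)
bond 4 |Sf1  (source Sf1 imposes f)
bond 0 |J1  (J1: bond 4 brought flow, rest push out)
bond 1 |J1  (1-jn J1 has f-setter on 4)
bond 2 |J1  (common-f at J1 fixed by 4)

#0 |J1
#1 |J1
#2 |J1
#3 |J2
#4 |Sf1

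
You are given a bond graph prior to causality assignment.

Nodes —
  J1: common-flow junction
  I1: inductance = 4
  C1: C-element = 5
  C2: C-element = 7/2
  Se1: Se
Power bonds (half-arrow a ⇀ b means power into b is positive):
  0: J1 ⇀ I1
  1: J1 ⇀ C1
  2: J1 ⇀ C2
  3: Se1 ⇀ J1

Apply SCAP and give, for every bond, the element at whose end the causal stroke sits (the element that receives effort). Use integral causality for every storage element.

bond 0 stroke→I1
bond 1 stroke→J1
bond 2 stroke→J1
bond 3 stroke→J1

β3 →J1  (Se1: effort source, stroke at far end)
β0 →I1  (I1 outputs flow p/I1)
β1 →J1  (1-jn J1 has f-setter on 0)
β2 →J1  (J1: bond 0 brought flow, rest push out)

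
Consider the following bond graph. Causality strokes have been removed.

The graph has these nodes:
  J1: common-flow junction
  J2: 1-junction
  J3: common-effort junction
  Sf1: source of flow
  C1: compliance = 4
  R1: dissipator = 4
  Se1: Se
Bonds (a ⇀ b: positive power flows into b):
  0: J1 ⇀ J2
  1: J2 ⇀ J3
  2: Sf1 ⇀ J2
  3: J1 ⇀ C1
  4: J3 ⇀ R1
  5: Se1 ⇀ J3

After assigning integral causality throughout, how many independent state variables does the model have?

1  (C1 all integral)

#2 stroke at Sf1  (Sf1 fixes flow; stroke at Sf1)
#5 stroke at J3  (source Se1 imposes e)
#0 stroke at J2  (J2 flow already set via bond 2)
#1 stroke at J2  (J2 flow already set via bond 2)
#4 stroke at R1  (J3 effort already set via bond 5)
#3 stroke at J1  (common-f at J1 fixed by 0)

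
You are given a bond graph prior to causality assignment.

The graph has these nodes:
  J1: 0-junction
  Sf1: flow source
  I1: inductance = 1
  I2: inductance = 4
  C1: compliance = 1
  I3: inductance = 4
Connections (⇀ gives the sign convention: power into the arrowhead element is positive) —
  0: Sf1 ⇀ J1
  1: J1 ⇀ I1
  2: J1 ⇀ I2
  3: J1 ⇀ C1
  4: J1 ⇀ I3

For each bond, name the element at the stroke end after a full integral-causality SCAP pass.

#0 stroke at Sf1
#1 stroke at I1
#2 stroke at I2
#3 stroke at J1
#4 stroke at I3

bond 0 |Sf1  (Sf1 fixes flow; stroke at Sf1)
bond 1 |I1  (I1: I, integral causality)
bond 2 |I2  (I2: I, integral causality)
bond 3 |J1  (prefer integral on C1)
bond 4 |I3  (J1 effort already set via bond 3)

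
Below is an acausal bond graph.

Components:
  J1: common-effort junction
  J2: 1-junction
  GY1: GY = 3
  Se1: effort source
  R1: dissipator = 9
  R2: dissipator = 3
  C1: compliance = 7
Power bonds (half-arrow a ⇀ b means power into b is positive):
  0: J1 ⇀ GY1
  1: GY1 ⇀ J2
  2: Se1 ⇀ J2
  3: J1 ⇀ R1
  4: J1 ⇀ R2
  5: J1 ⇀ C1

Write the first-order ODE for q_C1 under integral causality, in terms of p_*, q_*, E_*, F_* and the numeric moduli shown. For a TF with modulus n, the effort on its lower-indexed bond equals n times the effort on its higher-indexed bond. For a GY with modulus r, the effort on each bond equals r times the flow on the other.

bond 2 |J2  (source Se1 imposes e)
bond 1 |GY1  (J2 needs exactly one f-in)
bond 0 |GY1  (GY1: gyrator matches bond 1)
bond 5 |J1  (C1: C, integral causality)
bond 3 |R1  (J1: bond 5 brought effort, rest push out)
bond 4 |R2  (J1: bond 5 brought effort, rest push out)

dq_C1/dt = E_Se1/3 - 4*q_C1/63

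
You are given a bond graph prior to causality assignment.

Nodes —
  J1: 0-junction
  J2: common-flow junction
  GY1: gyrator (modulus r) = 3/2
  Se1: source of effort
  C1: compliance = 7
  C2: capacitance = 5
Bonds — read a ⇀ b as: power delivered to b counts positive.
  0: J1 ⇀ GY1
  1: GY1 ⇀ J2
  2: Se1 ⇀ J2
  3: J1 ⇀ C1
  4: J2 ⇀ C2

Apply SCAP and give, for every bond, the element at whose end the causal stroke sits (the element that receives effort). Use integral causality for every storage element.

β0 →GY1
β1 →GY1
β2 →J2
β3 →J1
β4 →J2

β2 |J2  (Se1: effort source, stroke at far end)
β3 |J1  (prefer integral on C1)
β0 |GY1  (common-e at J1 fixed by 3)
β1 |GY1  (through GY1, causality inverts; strokes same side of GY1)
β4 |J2  (1-jn J2 has f-setter on 1)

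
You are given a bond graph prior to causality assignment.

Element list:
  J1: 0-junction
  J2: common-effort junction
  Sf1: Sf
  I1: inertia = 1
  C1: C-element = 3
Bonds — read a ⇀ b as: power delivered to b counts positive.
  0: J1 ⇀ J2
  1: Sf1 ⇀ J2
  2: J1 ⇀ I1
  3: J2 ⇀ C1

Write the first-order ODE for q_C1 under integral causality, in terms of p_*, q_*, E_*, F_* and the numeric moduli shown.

bond 1 →Sf1  (Sf1 fixes flow; stroke at Sf1)
bond 2 →I1  (prefer integral on I1)
bond 0 →J1  (J1: last free bond brings effort in)
bond 3 →J2  (J2: last free bond brings effort in)

dq_C1/dt = F_Sf1 - p_I1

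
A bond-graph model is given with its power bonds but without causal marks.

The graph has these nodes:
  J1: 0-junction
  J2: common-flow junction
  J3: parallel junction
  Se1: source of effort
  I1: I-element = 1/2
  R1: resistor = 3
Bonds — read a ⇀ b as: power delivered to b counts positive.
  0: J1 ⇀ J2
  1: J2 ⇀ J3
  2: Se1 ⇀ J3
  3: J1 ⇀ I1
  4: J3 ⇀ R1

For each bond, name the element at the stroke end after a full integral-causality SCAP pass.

b0 |J1
b1 |J2
b2 |J3
b3 |I1
b4 |R1

b2 →J3  (Se1 (Se) sets effort on bond)
b1 →J2  (0-jn J3 has e-setter on 2)
b4 →R1  (J3: bond 2 brought effort, rest push out)
b0 →J1  (J2: last free bond brings flow in)
b3 →I1  (J1 effort already set via bond 0)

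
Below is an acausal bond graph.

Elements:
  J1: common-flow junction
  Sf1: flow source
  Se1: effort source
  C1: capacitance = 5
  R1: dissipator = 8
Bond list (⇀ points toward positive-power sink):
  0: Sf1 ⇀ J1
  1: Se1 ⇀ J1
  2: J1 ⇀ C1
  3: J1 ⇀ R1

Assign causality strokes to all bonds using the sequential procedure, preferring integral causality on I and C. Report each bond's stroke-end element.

bond 0 stroke at Sf1  (Sf1 (Sf) sets flow on bond)
bond 1 stroke at J1  (Se1 (Se) sets effort on bond)
bond 2 stroke at J1  (J1: bond 0 brought flow, rest push out)
bond 3 stroke at J1  (1-jn J1 has f-setter on 0)

b0 →Sf1
b1 →J1
b2 →J1
b3 →J1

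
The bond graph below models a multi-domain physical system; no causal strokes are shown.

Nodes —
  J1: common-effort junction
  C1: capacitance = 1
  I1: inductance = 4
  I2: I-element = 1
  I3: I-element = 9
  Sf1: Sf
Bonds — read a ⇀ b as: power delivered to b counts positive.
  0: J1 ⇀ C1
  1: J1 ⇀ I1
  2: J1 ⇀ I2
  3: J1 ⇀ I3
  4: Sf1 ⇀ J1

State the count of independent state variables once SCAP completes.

4  (C1, I1, I2, I3 all integral)

bond 4 |Sf1  (source Sf1 imposes f)
bond 0 |J1  (C1 integral (e out))
bond 1 |I1  (0-jn J1 has e-setter on 0)
bond 2 |I2  (0-jn J1 has e-setter on 0)
bond 3 |I3  (0-jn J1 has e-setter on 0)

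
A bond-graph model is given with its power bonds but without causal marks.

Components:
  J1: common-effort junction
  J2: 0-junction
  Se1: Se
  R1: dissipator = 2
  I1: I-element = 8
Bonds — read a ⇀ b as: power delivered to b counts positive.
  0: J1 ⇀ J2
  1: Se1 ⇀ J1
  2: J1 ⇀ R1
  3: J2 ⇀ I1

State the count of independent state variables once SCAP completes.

β1 stroke at J1  (Se1 (Se) sets effort on bond)
β0 stroke at J2  (common-e at J1 fixed by 1)
β2 stroke at R1  (common-e at J1 fixed by 1)
β3 stroke at I1  (0-jn J2 has e-setter on 0)

1  (I1 all integral)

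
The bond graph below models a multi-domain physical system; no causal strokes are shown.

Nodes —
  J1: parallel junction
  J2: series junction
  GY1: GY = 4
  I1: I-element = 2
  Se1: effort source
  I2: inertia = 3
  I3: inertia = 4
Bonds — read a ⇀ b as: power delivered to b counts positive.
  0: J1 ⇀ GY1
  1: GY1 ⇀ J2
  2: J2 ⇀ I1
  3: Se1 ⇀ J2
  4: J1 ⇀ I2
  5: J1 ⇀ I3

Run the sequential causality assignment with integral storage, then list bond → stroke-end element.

#0 →J1
#1 →J2
#2 →I1
#3 →J2
#4 →I2
#5 →I3

b3 stroke at J2  (Se1 (Se) sets effort on bond)
b2 stroke at I1  (I1 outputs flow p/I1)
b1 stroke at J2  (common-f at J2 fixed by 2)
b0 stroke at J1  (GY GY1: same side as bond 1)
b4 stroke at I2  (J1 effort already set via bond 0)
b5 stroke at I3  (J1 effort already set via bond 0)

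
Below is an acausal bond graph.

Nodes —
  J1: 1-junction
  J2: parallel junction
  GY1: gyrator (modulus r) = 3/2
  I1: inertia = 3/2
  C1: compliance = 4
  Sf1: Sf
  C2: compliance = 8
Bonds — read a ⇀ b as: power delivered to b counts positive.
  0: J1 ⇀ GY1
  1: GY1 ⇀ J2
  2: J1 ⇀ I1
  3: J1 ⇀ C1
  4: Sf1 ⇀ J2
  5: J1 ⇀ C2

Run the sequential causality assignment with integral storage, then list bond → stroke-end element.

#0 stroke at J1
#1 stroke at J2
#2 stroke at I1
#3 stroke at J1
#4 stroke at Sf1
#5 stroke at J1

bond 4 stroke→Sf1  (source Sf1 imposes f)
bond 1 stroke→J2  (closing 0-jn rule on J2)
bond 0 stroke→J1  (through GY1, causality inverts; strokes same side of GY1)
bond 2 stroke→I1  (I1 outputs flow p/I1)
bond 3 stroke→J1  (1-jn J1 has f-setter on 2)
bond 5 stroke→J1  (common-f at J1 fixed by 2)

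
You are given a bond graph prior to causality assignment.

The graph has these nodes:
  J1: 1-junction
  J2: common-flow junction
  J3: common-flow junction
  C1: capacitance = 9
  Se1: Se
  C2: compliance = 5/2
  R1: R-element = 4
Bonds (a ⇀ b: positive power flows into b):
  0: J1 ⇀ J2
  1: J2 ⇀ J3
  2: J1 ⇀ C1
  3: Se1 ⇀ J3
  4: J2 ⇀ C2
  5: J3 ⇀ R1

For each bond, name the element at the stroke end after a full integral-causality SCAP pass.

#3 |J3  (Se1 (Se) sets effort on bond)
#2 |J1  (C1: C, integral causality)
#0 |J2  (J1 needs exactly one f-in)
#4 |J2  (C2 outputs effort q/C2)
#1 |J3  (J2: last free bond brings flow in)
#5 |R1  (J3 needs exactly one f-in)

b0 |J2
b1 |J3
b2 |J1
b3 |J3
b4 |J2
b5 |R1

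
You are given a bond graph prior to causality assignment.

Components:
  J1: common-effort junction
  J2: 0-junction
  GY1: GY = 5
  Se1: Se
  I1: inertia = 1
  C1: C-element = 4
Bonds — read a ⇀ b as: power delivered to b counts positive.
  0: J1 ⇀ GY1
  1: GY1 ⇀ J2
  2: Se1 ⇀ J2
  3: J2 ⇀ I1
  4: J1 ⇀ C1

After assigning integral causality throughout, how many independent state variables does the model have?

β2 stroke at J2  (source Se1 imposes e)
β1 stroke at GY1  (0-jn J2 has e-setter on 2)
β3 stroke at I1  (J2: bond 2 brought effort, rest push out)
β0 stroke at GY1  (GY1: gyrator matches bond 1)
β4 stroke at J1  (J1 needs exactly one e-in)

2  (C1, I1 all integral)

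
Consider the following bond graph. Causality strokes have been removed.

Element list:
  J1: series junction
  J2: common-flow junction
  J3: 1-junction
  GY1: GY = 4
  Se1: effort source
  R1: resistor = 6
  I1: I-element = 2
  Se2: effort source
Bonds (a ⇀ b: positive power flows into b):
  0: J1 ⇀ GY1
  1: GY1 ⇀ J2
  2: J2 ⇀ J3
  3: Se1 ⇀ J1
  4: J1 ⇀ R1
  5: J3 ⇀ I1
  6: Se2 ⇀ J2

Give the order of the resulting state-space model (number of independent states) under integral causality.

bond 3 stroke→J1  (Se1 fixes effort; stroke away)
bond 6 stroke→J2  (Se2 (Se) sets effort on bond)
bond 5 stroke→I1  (I1 integral (f out))
bond 2 stroke→J3  (J3 flow already set via bond 5)
bond 1 stroke→J2  (J2: bond 2 brought flow, rest push out)
bond 0 stroke→J1  (through GY1, causality inverts; strokes same side of GY1)
bond 4 stroke→R1  (J1 needs exactly one f-in)

1  (I1 all integral)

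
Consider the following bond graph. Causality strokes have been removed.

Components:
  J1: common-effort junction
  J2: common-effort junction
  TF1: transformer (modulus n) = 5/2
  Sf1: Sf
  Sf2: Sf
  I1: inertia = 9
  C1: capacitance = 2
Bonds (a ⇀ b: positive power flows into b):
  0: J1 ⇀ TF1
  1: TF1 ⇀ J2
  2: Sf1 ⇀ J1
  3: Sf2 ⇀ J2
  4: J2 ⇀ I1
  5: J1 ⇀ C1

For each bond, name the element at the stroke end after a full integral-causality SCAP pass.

bond 2 stroke→Sf1  (Sf1: flow source, stroke at near end)
bond 3 stroke→Sf2  (Sf2 (Sf) sets flow on bond)
bond 4 stroke→I1  (I1 integral (f out))
bond 1 stroke→J2  (J2 needs exactly one e-in)
bond 0 stroke→TF1  (TF1: transformer flips bond 1)
bond 5 stroke→J1  (closing 0-jn rule on J1)

β0 |TF1
β1 |J2
β2 |Sf1
β3 |Sf2
β4 |I1
β5 |J1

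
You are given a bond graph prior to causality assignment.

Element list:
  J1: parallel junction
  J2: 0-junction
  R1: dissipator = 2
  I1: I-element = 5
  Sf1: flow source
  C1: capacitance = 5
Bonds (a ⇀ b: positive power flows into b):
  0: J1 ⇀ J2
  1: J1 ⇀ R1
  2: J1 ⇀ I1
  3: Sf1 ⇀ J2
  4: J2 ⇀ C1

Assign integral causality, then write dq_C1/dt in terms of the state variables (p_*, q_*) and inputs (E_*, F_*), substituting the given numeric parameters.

b3 |Sf1  (source Sf1 imposes f)
b2 |I1  (I1 integral (f out))
b4 |J2  (prefer integral on C1)
b0 |J1  (common-e at J2 fixed by 4)
b1 |R1  (J1: bond 0 brought effort, rest push out)

dq_C1/dt = F_Sf1 - p_I1/5 - q_C1/10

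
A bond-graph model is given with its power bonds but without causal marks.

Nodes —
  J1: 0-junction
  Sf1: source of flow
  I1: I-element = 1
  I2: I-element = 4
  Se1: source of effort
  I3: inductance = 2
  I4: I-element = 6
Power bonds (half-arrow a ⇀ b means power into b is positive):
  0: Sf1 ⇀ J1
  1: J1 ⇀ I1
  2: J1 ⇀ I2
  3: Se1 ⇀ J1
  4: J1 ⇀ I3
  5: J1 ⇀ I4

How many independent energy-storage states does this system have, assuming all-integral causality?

bond 0 stroke→Sf1  (Sf1 (Sf) sets flow on bond)
bond 3 stroke→J1  (Se1 fixes effort; stroke away)
bond 1 stroke→I1  (J1 effort already set via bond 3)
bond 2 stroke→I2  (common-e at J1 fixed by 3)
bond 4 stroke→I3  (J1 effort already set via bond 3)
bond 5 stroke→I4  (J1 effort already set via bond 3)

4  (I1, I2, I3, I4 all integral)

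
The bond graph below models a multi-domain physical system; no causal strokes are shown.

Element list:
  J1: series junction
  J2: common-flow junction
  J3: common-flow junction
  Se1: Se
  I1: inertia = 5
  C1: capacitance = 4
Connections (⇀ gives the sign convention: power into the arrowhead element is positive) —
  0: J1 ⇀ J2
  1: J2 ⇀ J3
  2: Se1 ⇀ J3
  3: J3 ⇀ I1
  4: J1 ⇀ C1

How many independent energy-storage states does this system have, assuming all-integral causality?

bond 2 →J3  (Se1 fixes effort; stroke away)
bond 3 →I1  (prefer integral on I1)
bond 1 →J3  (common-f at J3 fixed by 3)
bond 0 →J2  (1-jn J2 has f-setter on 1)
bond 4 →J1  (J1 flow already set via bond 0)

2  (C1, I1 all integral)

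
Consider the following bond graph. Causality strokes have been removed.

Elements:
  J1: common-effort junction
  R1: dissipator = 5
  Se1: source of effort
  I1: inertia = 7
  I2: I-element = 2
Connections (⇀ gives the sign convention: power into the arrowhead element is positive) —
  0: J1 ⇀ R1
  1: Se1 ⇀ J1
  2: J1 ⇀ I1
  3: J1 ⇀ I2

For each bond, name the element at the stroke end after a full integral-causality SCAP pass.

b1 →J1  (Se1 (Se) sets effort on bond)
b0 →R1  (J1: bond 1 brought effort, rest push out)
b2 →I1  (J1 effort already set via bond 1)
b3 →I2  (0-jn J1 has e-setter on 1)

β0 |R1
β1 |J1
β2 |I1
β3 |I2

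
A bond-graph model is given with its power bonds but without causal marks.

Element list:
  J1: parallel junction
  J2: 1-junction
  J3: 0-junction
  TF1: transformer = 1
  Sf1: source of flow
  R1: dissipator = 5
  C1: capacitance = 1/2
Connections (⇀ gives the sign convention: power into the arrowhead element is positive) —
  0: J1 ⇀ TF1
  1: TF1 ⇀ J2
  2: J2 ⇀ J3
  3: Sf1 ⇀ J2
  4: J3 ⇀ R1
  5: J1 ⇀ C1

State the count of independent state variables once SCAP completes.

1  (C1 all integral)

bond 3 stroke at Sf1  (source Sf1 imposes f)
bond 1 stroke at J2  (J2: bond 3 brought flow, rest push out)
bond 2 stroke at J2  (J2: bond 3 brought flow, rest push out)
bond 4 stroke at J3  (J3 needs exactly one e-in)
bond 0 stroke at TF1  (TF TF1: opposite of bond 1)
bond 5 stroke at J1  (closing 0-jn rule on J1)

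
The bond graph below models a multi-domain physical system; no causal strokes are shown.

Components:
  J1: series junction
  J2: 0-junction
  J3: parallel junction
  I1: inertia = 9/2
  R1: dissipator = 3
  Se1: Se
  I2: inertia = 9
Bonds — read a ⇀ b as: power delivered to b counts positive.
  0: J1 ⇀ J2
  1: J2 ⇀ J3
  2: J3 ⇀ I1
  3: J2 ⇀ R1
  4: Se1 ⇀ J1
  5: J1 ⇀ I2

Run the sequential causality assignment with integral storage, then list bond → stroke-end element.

β0 stroke→J1
β1 stroke→J3
β2 stroke→I1
β3 stroke→J2
β4 stroke→J1
β5 stroke→I2

#4 |J1  (source Se1 imposes e)
#2 |I1  (I1 integral (f out))
#1 |J3  (only one effort-in slot at J3)
#5 |I2  (I2 outputs flow p/I2)
#0 |J1  (common-f at J1 fixed by 5)
#3 |J2  (closing 0-jn rule on J2)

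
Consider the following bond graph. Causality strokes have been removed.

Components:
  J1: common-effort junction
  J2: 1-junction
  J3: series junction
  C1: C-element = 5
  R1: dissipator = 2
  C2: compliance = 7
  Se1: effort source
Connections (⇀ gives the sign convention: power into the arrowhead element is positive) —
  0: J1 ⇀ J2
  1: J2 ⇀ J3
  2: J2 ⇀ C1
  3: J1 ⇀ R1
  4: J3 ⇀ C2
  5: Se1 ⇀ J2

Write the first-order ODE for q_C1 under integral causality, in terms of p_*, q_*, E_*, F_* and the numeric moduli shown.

#5 stroke at J2  (Se1 fixes effort; stroke away)
#2 stroke at J2  (prefer integral on C1)
#4 stroke at J3  (prefer integral on C2)
#1 stroke at J2  (J3: last free bond brings flow in)
#0 stroke at J1  (J2 needs exactly one f-in)
#3 stroke at R1  (J1: bond 0 brought effort, rest push out)

dq_C1/dt = E_Se1/2 - q_C1/10 - q_C2/14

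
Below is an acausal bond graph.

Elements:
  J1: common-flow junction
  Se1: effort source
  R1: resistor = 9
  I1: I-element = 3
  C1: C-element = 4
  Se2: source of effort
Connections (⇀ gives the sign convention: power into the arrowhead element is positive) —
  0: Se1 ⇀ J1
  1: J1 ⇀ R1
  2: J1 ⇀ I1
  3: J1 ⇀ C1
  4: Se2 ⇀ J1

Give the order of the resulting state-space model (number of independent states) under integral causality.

b0 stroke→J1  (Se1 fixes effort; stroke away)
b4 stroke→J1  (Se2: effort source, stroke at far end)
b2 stroke→I1  (I1 outputs flow p/I1)
b1 stroke→J1  (common-f at J1 fixed by 2)
b3 stroke→J1  (J1: bond 2 brought flow, rest push out)

2  (C1, I1 all integral)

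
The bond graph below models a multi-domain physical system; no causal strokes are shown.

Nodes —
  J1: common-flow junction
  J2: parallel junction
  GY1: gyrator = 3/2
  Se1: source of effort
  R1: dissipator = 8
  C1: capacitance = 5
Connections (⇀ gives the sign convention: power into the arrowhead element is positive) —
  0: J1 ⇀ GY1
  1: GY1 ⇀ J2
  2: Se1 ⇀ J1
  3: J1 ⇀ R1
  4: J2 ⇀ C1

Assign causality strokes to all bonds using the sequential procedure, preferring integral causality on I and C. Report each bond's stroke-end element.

β2 stroke at J1  (Se1 (Se) sets effort on bond)
β4 stroke at J2  (C1 outputs effort q/C1)
β1 stroke at GY1  (J2: bond 4 brought effort, rest push out)
β0 stroke at GY1  (through GY1, causality inverts; strokes same side of GY1)
β3 stroke at J1  (J1 flow already set via bond 0)

#0 stroke at GY1
#1 stroke at GY1
#2 stroke at J1
#3 stroke at J1
#4 stroke at J2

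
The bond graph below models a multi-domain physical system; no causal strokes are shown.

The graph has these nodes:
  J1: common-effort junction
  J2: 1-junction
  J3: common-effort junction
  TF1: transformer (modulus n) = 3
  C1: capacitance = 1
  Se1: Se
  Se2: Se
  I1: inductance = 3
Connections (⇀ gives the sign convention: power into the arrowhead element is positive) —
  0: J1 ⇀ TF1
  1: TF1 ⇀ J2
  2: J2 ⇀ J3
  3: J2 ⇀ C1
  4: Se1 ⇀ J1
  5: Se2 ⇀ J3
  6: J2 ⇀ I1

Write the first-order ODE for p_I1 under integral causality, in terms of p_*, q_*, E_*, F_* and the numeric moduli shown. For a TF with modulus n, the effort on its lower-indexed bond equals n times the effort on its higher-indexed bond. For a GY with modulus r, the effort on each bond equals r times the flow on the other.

dp_I1/dt = E_Se1/3 - E_Se2 - q_C1

bond 4 →J1  (Se1: effort source, stroke at far end)
bond 5 →J3  (Se2 (Se) sets effort on bond)
bond 0 →TF1  (common-e at J1 fixed by 4)
bond 2 →J2  (J3 effort already set via bond 5)
bond 1 →J2  (TF1: transformer flips bond 0)
bond 3 →J2  (C1 integral (e out))
bond 6 →I1  (closing 1-jn rule on J2)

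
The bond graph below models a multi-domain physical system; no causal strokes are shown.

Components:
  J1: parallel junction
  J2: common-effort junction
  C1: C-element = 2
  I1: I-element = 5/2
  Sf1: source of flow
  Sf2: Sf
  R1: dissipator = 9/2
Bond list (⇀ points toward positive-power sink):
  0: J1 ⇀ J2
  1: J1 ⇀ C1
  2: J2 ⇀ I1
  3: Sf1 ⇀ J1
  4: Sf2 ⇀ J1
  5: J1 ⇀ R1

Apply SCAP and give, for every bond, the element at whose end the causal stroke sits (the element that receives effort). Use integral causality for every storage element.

bond 3 stroke→Sf1  (Sf1 (Sf) sets flow on bond)
bond 4 stroke→Sf2  (Sf2 (Sf) sets flow on bond)
bond 1 stroke→J1  (C1 outputs effort q/C1)
bond 0 stroke→J2  (J1 effort already set via bond 1)
bond 5 stroke→R1  (J1 effort already set via bond 1)
bond 2 stroke→I1  (0-jn J2 has e-setter on 0)

b0 →J2
b1 →J1
b2 →I1
b3 →Sf1
b4 →Sf2
b5 →R1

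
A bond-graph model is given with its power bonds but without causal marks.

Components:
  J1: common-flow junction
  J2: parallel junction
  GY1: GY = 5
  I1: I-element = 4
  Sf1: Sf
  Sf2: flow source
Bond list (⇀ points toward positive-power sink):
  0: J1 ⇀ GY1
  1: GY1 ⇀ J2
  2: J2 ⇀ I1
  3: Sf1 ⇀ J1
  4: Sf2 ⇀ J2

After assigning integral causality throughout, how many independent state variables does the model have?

1  (I1 all integral)

bond 3 →Sf1  (source Sf1 imposes f)
bond 4 →Sf2  (source Sf2 imposes f)
bond 0 →J1  (J1 flow already set via bond 3)
bond 1 →J2  (GY1: gyrator matches bond 0)
bond 2 →I1  (J2: bond 1 brought effort, rest push out)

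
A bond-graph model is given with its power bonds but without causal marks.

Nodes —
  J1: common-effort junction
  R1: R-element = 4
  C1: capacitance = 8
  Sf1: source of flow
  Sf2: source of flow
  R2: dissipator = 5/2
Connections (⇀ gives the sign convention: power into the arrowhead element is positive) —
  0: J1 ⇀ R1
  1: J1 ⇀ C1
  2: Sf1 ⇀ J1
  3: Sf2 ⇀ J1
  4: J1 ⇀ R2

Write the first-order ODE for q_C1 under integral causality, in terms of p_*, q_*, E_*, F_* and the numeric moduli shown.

dq_C1/dt = F_Sf1 + F_Sf2 - 13*q_C1/160

bond 2 →Sf1  (source Sf1 imposes f)
bond 3 →Sf2  (source Sf2 imposes f)
bond 1 →J1  (prefer integral on C1)
bond 0 →R1  (J1: bond 1 brought effort, rest push out)
bond 4 →R2  (common-e at J1 fixed by 1)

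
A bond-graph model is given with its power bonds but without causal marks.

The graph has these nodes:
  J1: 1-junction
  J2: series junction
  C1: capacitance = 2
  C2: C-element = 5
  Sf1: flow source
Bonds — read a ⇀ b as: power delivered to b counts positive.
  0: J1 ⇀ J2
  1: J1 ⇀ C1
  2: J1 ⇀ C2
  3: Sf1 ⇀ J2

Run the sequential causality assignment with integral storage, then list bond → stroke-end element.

β3 stroke at Sf1  (Sf1: flow source, stroke at near end)
β0 stroke at J2  (1-jn J2 has f-setter on 3)
β1 stroke at J1  (common-f at J1 fixed by 0)
β2 stroke at J1  (common-f at J1 fixed by 0)

bond 0 |J2
bond 1 |J1
bond 2 |J1
bond 3 |Sf1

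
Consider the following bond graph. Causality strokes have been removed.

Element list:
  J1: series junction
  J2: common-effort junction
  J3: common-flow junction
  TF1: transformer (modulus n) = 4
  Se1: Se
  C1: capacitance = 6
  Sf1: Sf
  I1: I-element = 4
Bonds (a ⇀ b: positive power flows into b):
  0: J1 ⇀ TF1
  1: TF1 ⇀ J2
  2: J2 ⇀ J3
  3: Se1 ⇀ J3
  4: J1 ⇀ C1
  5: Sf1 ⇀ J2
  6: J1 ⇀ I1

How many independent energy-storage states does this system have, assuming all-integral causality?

2  (C1, I1 all integral)

b3 stroke at J3  (Se1 fixes effort; stroke away)
b5 stroke at Sf1  (Sf1 fixes flow; stroke at Sf1)
b2 stroke at J2  (J3: last free bond brings flow in)
b1 stroke at TF1  (0-jn J2 has e-setter on 2)
b0 stroke at J1  (TF1 one-in-one-out from 1)
b4 stroke at J1  (C1: C, integral causality)
b6 stroke at I1  (J1 needs exactly one f-in)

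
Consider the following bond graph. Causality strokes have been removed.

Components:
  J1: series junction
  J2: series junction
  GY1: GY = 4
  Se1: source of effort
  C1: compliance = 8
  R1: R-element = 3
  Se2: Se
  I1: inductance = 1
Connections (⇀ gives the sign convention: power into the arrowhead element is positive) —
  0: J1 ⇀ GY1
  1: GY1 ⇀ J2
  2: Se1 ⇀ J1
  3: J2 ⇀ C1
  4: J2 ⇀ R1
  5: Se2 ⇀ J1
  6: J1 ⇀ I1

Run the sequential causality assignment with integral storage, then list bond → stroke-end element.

β0 |J1
β1 |J2
β2 |J1
β3 |J2
β4 |R1
β5 |J1
β6 |I1

bond 2 →J1  (source Se1 imposes e)
bond 5 →J1  (Se2: effort source, stroke at far end)
bond 3 →J2  (C1 outputs effort q/C1)
bond 6 →I1  (prefer integral on I1)
bond 0 →J1  (1-jn J1 has f-setter on 6)
bond 1 →J2  (GY GY1: same side as bond 0)
bond 4 →R1  (J2: last free bond brings flow in)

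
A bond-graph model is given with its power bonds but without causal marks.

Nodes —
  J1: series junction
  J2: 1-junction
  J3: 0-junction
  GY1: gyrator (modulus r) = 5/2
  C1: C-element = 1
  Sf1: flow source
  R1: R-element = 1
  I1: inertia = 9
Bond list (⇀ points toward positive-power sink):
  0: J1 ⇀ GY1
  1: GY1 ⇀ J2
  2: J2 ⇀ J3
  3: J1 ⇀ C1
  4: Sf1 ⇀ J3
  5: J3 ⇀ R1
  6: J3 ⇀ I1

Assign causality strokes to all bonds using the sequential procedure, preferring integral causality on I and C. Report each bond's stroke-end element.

bond 0 stroke at GY1
bond 1 stroke at GY1
bond 2 stroke at J2
bond 3 stroke at J1
bond 4 stroke at Sf1
bond 5 stroke at J3
bond 6 stroke at I1

#4 |Sf1  (source Sf1 imposes f)
#3 |J1  (C1 outputs effort q/C1)
#0 |GY1  (J1 needs exactly one f-in)
#1 |GY1  (GY GY1: same side as bond 0)
#2 |J2  (common-f at J2 fixed by 1)
#6 |I1  (I1 outputs flow p/I1)
#5 |J3  (J3 needs exactly one e-in)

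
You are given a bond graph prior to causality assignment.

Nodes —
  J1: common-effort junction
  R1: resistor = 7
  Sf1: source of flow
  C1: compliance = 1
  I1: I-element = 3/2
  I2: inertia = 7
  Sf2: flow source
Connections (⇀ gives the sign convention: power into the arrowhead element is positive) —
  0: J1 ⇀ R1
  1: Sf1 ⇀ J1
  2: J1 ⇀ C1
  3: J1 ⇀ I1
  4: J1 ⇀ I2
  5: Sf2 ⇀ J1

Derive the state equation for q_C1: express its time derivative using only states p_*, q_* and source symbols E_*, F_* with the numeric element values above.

dq_C1/dt = F_Sf1 + F_Sf2 - 2*p_I1/3 - p_I2/7 - q_C1/7

#1 stroke at Sf1  (source Sf1 imposes f)
#5 stroke at Sf2  (Sf2 (Sf) sets flow on bond)
#2 stroke at J1  (C1: C, integral causality)
#0 stroke at R1  (common-e at J1 fixed by 2)
#3 stroke at I1  (J1 effort already set via bond 2)
#4 stroke at I2  (common-e at J1 fixed by 2)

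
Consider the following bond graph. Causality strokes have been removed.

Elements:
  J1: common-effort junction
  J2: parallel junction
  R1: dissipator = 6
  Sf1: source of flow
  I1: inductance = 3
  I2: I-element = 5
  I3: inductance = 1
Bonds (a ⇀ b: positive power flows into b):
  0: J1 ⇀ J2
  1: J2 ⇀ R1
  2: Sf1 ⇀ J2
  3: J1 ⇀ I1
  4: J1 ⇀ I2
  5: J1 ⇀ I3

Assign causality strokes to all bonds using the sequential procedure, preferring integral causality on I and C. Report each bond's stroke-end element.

β0 |J1
β1 |J2
β2 |Sf1
β3 |I1
β4 |I2
β5 |I3

#2 →Sf1  (Sf1 (Sf) sets flow on bond)
#3 →I1  (I1 integral (f out))
#4 →I2  (prefer integral on I2)
#5 →I3  (prefer integral on I3)
#0 →J1  (only one effort-in slot at J1)
#1 →J2  (J2: last free bond brings effort in)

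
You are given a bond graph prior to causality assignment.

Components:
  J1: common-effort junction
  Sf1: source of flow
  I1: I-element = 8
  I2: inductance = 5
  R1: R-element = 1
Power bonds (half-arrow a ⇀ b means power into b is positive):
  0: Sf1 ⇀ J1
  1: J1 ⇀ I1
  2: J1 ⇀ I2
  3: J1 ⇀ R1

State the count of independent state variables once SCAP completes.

#0 stroke at Sf1  (Sf1 fixes flow; stroke at Sf1)
#1 stroke at I1  (prefer integral on I1)
#2 stroke at I2  (I2: I, integral causality)
#3 stroke at J1  (J1: last free bond brings effort in)

2  (I1, I2 all integral)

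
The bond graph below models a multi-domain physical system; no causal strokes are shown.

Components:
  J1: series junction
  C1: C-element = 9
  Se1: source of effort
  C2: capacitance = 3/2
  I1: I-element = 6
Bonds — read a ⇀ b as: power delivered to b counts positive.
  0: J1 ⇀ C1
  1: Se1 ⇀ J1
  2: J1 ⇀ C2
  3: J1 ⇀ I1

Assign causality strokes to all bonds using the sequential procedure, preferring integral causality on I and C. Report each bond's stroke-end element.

β0 |J1
β1 |J1
β2 |J1
β3 |I1

bond 1 →J1  (Se1: effort source, stroke at far end)
bond 0 →J1  (C1: C, integral causality)
bond 2 →J1  (C2 integral (e out))
bond 3 →I1  (J1: last free bond brings flow in)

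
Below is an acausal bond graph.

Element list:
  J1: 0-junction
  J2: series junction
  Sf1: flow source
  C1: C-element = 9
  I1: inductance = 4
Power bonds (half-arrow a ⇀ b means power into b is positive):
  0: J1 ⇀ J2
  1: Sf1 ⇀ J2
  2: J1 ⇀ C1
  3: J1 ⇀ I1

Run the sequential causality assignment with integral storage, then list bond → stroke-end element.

β0 stroke→J2
β1 stroke→Sf1
β2 stroke→J1
β3 stroke→I1

#1 |Sf1  (Sf1 (Sf) sets flow on bond)
#0 |J2  (1-jn J2 has f-setter on 1)
#2 |J1  (C1 integral (e out))
#3 |I1  (common-e at J1 fixed by 2)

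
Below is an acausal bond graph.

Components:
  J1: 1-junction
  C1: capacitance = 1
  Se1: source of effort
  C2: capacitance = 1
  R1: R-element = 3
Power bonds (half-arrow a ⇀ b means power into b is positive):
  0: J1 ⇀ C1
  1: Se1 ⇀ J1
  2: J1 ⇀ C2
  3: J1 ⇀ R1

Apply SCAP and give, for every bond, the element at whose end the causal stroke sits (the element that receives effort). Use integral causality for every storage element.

β0 |J1
β1 |J1
β2 |J1
β3 |R1

bond 1 stroke→J1  (Se1 fixes effort; stroke away)
bond 0 stroke→J1  (prefer integral on C1)
bond 2 stroke→J1  (C2: C, integral causality)
bond 3 stroke→R1  (J1: last free bond brings flow in)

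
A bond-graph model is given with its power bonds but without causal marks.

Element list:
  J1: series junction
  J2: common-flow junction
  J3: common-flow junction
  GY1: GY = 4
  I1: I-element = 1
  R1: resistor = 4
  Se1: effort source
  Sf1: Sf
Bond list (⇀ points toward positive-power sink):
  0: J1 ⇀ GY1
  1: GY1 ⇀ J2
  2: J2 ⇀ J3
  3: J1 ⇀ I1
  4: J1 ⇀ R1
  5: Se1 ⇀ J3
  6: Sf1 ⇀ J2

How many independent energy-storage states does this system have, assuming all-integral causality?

1  (I1 all integral)

β5 stroke at J3  (source Se1 imposes e)
β6 stroke at Sf1  (Sf1 fixes flow; stroke at Sf1)
β1 stroke at J2  (common-f at J2 fixed by 6)
β2 stroke at J2  (common-f at J2 fixed by 6)
β0 stroke at J1  (GY1: gyrator matches bond 1)
β3 stroke at I1  (I1 outputs flow p/I1)
β4 stroke at J1  (J1: bond 3 brought flow, rest push out)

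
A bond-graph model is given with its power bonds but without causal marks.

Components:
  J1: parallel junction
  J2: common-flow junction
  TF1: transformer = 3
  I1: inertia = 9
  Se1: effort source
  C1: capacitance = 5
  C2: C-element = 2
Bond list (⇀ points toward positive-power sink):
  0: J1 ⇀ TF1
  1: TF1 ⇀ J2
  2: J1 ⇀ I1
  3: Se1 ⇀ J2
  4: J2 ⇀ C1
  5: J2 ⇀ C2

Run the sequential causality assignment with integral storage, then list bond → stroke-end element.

b3 |J2  (source Se1 imposes e)
b2 |I1  (I1 outputs flow p/I1)
b0 |J1  (J1: last free bond brings effort in)
b1 |TF1  (TF1: transformer flips bond 0)
b4 |J2  (common-f at J2 fixed by 1)
b5 |J2  (common-f at J2 fixed by 1)

b0 stroke→J1
b1 stroke→TF1
b2 stroke→I1
b3 stroke→J2
b4 stroke→J2
b5 stroke→J2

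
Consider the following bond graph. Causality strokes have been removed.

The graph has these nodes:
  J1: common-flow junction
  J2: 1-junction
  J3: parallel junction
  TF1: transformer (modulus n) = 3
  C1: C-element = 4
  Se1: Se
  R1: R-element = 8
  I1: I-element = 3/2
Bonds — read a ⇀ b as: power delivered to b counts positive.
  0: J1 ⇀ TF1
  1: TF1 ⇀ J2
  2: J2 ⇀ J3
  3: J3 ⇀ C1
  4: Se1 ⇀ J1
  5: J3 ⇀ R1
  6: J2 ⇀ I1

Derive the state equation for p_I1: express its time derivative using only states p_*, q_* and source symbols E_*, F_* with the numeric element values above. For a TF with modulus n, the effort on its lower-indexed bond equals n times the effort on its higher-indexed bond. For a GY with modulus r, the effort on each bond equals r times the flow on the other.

b4 stroke→J1  (Se1: effort source, stroke at far end)
b0 stroke→TF1  (J1: last free bond brings flow in)
b1 stroke→J2  (through TF1, causality passes straight; one stroke at TF1)
b3 stroke→J3  (C1 outputs effort q/C1)
b2 stroke→J2  (common-e at J3 fixed by 3)
b5 stroke→R1  (J3: bond 3 brought effort, rest push out)
b6 stroke→I1  (closing 1-jn rule on J2)

dp_I1/dt = E_Se1/3 - q_C1/4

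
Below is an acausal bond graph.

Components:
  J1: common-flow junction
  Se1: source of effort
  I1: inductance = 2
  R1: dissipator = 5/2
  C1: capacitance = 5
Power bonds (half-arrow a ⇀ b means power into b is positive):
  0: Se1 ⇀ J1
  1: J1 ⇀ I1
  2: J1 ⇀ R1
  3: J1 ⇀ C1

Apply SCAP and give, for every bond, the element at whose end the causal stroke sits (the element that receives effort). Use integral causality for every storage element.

bond 0 →J1
bond 1 →I1
bond 2 →J1
bond 3 →J1

bond 0 stroke→J1  (Se1 fixes effort; stroke away)
bond 1 stroke→I1  (I1 integral (f out))
bond 2 stroke→J1  (common-f at J1 fixed by 1)
bond 3 stroke→J1  (J1: bond 1 brought flow, rest push out)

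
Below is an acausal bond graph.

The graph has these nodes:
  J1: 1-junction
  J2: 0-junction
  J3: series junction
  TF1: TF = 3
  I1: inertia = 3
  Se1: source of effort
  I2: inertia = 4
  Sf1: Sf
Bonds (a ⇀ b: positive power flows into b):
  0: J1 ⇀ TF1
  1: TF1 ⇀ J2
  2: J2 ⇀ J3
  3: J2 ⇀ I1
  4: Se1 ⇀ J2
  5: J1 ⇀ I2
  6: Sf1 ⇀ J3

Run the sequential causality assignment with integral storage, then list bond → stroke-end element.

#0 stroke→J1
#1 stroke→TF1
#2 stroke→J3
#3 stroke→I1
#4 stroke→J2
#5 stroke→I2
#6 stroke→Sf1

bond 4 →J2  (Se1 fixes effort; stroke away)
bond 6 →Sf1  (Sf1 fixes flow; stroke at Sf1)
bond 1 →TF1  (J2 effort already set via bond 4)
bond 2 →J3  (J2 effort already set via bond 4)
bond 3 →I1  (J2 effort already set via bond 4)
bond 0 →J1  (through TF1, causality passes straight; one stroke at TF1)
bond 5 →I2  (J1: last free bond brings flow in)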